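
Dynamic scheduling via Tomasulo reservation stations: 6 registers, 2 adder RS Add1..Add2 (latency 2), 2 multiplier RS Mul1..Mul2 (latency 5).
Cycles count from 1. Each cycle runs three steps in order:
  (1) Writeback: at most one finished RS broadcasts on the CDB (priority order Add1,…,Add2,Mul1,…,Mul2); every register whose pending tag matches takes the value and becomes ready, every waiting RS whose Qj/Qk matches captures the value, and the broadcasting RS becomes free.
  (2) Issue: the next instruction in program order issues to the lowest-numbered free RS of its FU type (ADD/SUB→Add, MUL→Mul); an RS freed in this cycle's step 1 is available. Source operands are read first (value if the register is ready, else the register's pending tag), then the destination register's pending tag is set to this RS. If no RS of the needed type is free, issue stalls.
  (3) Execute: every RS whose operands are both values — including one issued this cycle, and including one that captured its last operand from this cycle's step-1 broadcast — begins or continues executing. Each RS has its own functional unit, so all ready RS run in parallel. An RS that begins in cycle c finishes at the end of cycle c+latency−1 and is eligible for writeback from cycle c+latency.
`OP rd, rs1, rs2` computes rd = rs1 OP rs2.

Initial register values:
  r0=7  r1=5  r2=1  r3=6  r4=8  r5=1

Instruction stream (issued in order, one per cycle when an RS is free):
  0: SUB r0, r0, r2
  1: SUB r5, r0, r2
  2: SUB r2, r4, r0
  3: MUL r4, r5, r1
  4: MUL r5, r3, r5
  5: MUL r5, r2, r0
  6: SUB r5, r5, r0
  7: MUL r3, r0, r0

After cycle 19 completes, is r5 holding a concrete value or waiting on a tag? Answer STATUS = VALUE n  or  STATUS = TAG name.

  c1: issue SUB r0<-Add1  regs: r0:Add1,r1:5,r2:1,r3:6,r4:8,r5:1
  c2: issue SUB r5<-Add2  regs: r0:Add1,r1:5,r2:1,r3:6,r4:8,r5:Add2
  c3: CDB Add1=6; issue SUB r2<-Add1  regs: r0:6,r1:5,r2:Add1,r3:6,r4:8,r5:Add2
  c4: issue MUL r4<-Mul1  regs: r0:6,r1:5,r2:Add1,r3:6,r4:Mul1,r5:Add2
  c5: CDB Add1=2; issue MUL r5<-Mul2  regs: r0:6,r1:5,r2:2,r3:6,r4:Mul1,r5:Mul2
  c6: CDB Add2=5; stall  regs: r0:6,r1:5,r2:2,r3:6,r4:Mul1,r5:Mul2
  c7: stall  regs: r0:6,r1:5,r2:2,r3:6,r4:Mul1,r5:Mul2
  c8: stall  regs: r0:6,r1:5,r2:2,r3:6,r4:Mul1,r5:Mul2
  c9: stall  regs: r0:6,r1:5,r2:2,r3:6,r4:Mul1,r5:Mul2
  c10: stall  regs: r0:6,r1:5,r2:2,r3:6,r4:Mul1,r5:Mul2
  c11: CDB Mul1=25; issue MUL r5<-Mul1  regs: r0:6,r1:5,r2:2,r3:6,r4:25,r5:Mul1
  c12: CDB Mul2=30; issue SUB r5<-Add1  regs: r0:6,r1:5,r2:2,r3:6,r4:25,r5:Add1
  c13: issue MUL r3<-Mul2  regs: r0:6,r1:5,r2:2,r3:Mul2,r4:25,r5:Add1
  c14: -  regs: r0:6,r1:5,r2:2,r3:Mul2,r4:25,r5:Add1
  c15: -  regs: r0:6,r1:5,r2:2,r3:Mul2,r4:25,r5:Add1
  c16: CDB Mul1=12  regs: r0:6,r1:5,r2:2,r3:Mul2,r4:25,r5:Add1
  c17: -  regs: r0:6,r1:5,r2:2,r3:Mul2,r4:25,r5:Add1
  c18: CDB Add1=6  regs: r0:6,r1:5,r2:2,r3:Mul2,r4:25,r5:6
  c19: CDB Mul2=36  regs: r0:6,r1:5,r2:2,r3:36,r4:25,r5:6

STATUS = VALUE 6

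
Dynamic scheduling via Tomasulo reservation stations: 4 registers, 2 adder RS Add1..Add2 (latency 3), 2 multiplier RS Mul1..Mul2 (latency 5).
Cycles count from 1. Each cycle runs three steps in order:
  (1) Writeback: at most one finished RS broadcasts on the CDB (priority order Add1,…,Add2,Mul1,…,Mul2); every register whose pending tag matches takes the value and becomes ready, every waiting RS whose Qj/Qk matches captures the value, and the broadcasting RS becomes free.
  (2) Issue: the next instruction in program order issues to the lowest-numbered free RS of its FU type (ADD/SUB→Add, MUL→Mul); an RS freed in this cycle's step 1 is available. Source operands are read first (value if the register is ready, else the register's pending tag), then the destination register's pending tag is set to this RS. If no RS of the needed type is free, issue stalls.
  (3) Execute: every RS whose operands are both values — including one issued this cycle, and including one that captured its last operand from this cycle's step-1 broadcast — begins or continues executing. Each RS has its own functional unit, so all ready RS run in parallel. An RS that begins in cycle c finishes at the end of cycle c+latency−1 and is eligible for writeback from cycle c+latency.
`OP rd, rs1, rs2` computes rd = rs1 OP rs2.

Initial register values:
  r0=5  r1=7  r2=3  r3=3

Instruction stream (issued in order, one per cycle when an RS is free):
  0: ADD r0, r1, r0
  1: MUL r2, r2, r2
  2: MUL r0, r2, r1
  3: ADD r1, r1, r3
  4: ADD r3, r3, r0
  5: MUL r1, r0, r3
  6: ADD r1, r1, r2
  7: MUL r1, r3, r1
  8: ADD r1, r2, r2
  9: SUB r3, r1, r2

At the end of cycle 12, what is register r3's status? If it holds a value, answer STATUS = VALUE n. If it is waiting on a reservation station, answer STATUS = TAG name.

cycle 1: issue ADD r0<-Add1 // r0:Add1,r1:7,r2:3,r3:3
cycle 2: issue MUL r2<-Mul1 // r0:Add1,r1:7,r2:Mul1,r3:3
cycle 3: issue MUL r0<-Mul2 // r0:Mul2,r1:7,r2:Mul1,r3:3
cycle 4: CDB Add1=12; issue ADD r1<-Add1 // r0:Mul2,r1:Add1,r2:Mul1,r3:3
cycle 5: issue ADD r3<-Add2 // r0:Mul2,r1:Add1,r2:Mul1,r3:Add2
cycle 6: stall // r0:Mul2,r1:Add1,r2:Mul1,r3:Add2
cycle 7: CDB Add1=10; stall // r0:Mul2,r1:10,r2:Mul1,r3:Add2
cycle 8: CDB Mul1=9; issue MUL r1<-Mul1 // r0:Mul2,r1:Mul1,r2:9,r3:Add2
cycle 9: issue ADD r1<-Add1 // r0:Mul2,r1:Add1,r2:9,r3:Add2
cycle 10: stall // r0:Mul2,r1:Add1,r2:9,r3:Add2
cycle 11: stall // r0:Mul2,r1:Add1,r2:9,r3:Add2
cycle 12: stall // r0:Mul2,r1:Add1,r2:9,r3:Add2

STATUS = TAG Add2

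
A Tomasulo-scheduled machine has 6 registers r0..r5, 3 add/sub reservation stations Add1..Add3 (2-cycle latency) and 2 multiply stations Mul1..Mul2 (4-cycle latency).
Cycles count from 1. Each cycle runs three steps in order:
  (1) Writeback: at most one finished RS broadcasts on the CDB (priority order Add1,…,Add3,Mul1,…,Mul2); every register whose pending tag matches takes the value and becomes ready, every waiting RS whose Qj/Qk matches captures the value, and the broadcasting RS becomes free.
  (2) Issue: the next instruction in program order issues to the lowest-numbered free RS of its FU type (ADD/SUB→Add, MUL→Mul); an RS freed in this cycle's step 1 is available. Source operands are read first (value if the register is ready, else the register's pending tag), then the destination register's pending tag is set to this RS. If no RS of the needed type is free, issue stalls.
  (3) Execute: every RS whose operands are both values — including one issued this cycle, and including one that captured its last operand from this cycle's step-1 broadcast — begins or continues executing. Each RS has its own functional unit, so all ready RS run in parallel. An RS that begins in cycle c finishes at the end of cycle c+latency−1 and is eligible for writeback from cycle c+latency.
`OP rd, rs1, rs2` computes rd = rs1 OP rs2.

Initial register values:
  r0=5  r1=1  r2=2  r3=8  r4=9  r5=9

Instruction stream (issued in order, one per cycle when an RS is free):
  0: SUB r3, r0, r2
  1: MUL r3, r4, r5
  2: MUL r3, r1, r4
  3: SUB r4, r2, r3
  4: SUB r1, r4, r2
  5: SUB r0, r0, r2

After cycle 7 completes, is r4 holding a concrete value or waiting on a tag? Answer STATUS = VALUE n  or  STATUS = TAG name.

  c1: issue SUB r3<-Add1  regs: r0:5,r1:1,r2:2,r3:Add1,r4:9,r5:9
  c2: issue MUL r3<-Mul1  regs: r0:5,r1:1,r2:2,r3:Mul1,r4:9,r5:9
  c3: CDB Add1=3; issue MUL r3<-Mul2  regs: r0:5,r1:1,r2:2,r3:Mul2,r4:9,r5:9
  c4: issue SUB r4<-Add1  regs: r0:5,r1:1,r2:2,r3:Mul2,r4:Add1,r5:9
  c5: issue SUB r1<-Add2  regs: r0:5,r1:Add2,r2:2,r3:Mul2,r4:Add1,r5:9
  c6: CDB Mul1=81; issue SUB r0<-Add3  regs: r0:Add3,r1:Add2,r2:2,r3:Mul2,r4:Add1,r5:9
  c7: CDB Mul2=9  regs: r0:Add3,r1:Add2,r2:2,r3:9,r4:Add1,r5:9

STATUS = TAG Add1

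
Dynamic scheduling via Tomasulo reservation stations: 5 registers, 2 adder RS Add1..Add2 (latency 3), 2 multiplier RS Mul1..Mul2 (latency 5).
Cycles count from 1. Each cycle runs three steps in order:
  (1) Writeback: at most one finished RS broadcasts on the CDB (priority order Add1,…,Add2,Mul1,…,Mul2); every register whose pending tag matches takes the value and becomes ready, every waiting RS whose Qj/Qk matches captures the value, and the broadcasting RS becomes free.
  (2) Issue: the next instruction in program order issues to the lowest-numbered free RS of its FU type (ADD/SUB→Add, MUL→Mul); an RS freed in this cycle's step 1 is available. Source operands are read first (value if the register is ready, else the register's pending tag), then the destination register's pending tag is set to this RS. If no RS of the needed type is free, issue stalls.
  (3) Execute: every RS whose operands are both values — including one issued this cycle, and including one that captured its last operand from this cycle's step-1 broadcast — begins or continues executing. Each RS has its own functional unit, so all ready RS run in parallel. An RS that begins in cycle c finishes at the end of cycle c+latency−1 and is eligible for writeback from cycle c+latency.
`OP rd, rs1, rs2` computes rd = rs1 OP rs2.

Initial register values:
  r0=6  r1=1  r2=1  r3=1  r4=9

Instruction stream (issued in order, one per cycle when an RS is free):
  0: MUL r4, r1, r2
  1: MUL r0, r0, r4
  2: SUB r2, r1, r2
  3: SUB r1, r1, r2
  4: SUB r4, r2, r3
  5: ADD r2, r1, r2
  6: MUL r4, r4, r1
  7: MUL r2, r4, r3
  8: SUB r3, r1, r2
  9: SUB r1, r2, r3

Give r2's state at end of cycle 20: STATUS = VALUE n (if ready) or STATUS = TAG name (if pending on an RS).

STATUS = VALUE -1

c1: issue MUL r4<-Mul1 | r0:6,r1:1,r2:1,r3:1,r4:Mul1
c2: issue MUL r0<-Mul2 | r0:Mul2,r1:1,r2:1,r3:1,r4:Mul1
c3: issue SUB r2<-Add1 | r0:Mul2,r1:1,r2:Add1,r3:1,r4:Mul1
c4: issue SUB r1<-Add2 | r0:Mul2,r1:Add2,r2:Add1,r3:1,r4:Mul1
c5: stall | r0:Mul2,r1:Add2,r2:Add1,r3:1,r4:Mul1
c6: CDB Add1=0; issue SUB r4<-Add1 | r0:Mul2,r1:Add2,r2:0,r3:1,r4:Add1
c7: CDB Mul1=1; stall | r0:Mul2,r1:Add2,r2:0,r3:1,r4:Add1
c8: stall | r0:Mul2,r1:Add2,r2:0,r3:1,r4:Add1
c9: CDB Add1=-1; issue ADD r2<-Add1 | r0:Mul2,r1:Add2,r2:Add1,r3:1,r4:-1
c10: CDB Add2=1; issue MUL r4<-Mul1 | r0:Mul2,r1:1,r2:Add1,r3:1,r4:Mul1
c11: stall | r0:Mul2,r1:1,r2:Add1,r3:1,r4:Mul1
c12: CDB Mul2=6; issue MUL r2<-Mul2 | r0:6,r1:1,r2:Mul2,r3:1,r4:Mul1
c13: CDB Add1=1; issue SUB r3<-Add1 | r0:6,r1:1,r2:Mul2,r3:Add1,r4:Mul1
c14: issue SUB r1<-Add2 | r0:6,r1:Add2,r2:Mul2,r3:Add1,r4:Mul1
c15: CDB Mul1=-1 | r0:6,r1:Add2,r2:Mul2,r3:Add1,r4:-1
c16: - | r0:6,r1:Add2,r2:Mul2,r3:Add1,r4:-1
c17: - | r0:6,r1:Add2,r2:Mul2,r3:Add1,r4:-1
c18: - | r0:6,r1:Add2,r2:Mul2,r3:Add1,r4:-1
c19: - | r0:6,r1:Add2,r2:Mul2,r3:Add1,r4:-1
c20: CDB Mul2=-1 | r0:6,r1:Add2,r2:-1,r3:Add1,r4:-1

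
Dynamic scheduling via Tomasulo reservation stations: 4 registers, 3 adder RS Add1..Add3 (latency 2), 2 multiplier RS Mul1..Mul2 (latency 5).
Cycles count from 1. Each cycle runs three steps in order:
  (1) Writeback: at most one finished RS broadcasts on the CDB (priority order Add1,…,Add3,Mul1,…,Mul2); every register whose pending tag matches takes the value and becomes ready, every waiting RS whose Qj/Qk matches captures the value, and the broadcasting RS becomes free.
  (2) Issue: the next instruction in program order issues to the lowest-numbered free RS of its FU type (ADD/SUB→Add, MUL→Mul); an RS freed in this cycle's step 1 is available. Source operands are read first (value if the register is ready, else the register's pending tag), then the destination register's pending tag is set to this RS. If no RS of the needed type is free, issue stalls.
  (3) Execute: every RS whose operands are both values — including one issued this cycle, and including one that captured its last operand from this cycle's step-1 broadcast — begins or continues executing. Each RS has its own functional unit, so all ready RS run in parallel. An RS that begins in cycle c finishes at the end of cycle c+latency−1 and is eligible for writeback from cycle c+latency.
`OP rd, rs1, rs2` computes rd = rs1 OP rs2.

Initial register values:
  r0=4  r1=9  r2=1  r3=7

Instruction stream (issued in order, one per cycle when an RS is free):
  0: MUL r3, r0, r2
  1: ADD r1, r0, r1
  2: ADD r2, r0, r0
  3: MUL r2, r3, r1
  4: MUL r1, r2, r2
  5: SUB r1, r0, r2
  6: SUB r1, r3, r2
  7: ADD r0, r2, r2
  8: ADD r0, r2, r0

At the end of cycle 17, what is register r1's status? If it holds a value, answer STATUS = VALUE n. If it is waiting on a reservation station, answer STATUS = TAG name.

  c1: issue MUL r3<-Mul1  regs: r0:4,r1:9,r2:1,r3:Mul1
  c2: issue ADD r1<-Add1  regs: r0:4,r1:Add1,r2:1,r3:Mul1
  c3: issue ADD r2<-Add2  regs: r0:4,r1:Add1,r2:Add2,r3:Mul1
  c4: CDB Add1=13; issue MUL r2<-Mul2  regs: r0:4,r1:13,r2:Mul2,r3:Mul1
  c5: CDB Add2=8; stall  regs: r0:4,r1:13,r2:Mul2,r3:Mul1
  c6: CDB Mul1=4; issue MUL r1<-Mul1  regs: r0:4,r1:Mul1,r2:Mul2,r3:4
  c7: issue SUB r1<-Add1  regs: r0:4,r1:Add1,r2:Mul2,r3:4
  c8: issue SUB r1<-Add2  regs: r0:4,r1:Add2,r2:Mul2,r3:4
  c9: issue ADD r0<-Add3  regs: r0:Add3,r1:Add2,r2:Mul2,r3:4
  c10: stall  regs: r0:Add3,r1:Add2,r2:Mul2,r3:4
  c11: CDB Mul2=52; stall  regs: r0:Add3,r1:Add2,r2:52,r3:4
  c12: stall  regs: r0:Add3,r1:Add2,r2:52,r3:4
  c13: CDB Add1=-48; issue ADD r0<-Add1  regs: r0:Add1,r1:Add2,r2:52,r3:4
  c14: CDB Add2=-48  regs: r0:Add1,r1:-48,r2:52,r3:4
  c15: CDB Add3=104  regs: r0:Add1,r1:-48,r2:52,r3:4
  c16: CDB Mul1=2704  regs: r0:Add1,r1:-48,r2:52,r3:4
  c17: CDB Add1=156  regs: r0:156,r1:-48,r2:52,r3:4

STATUS = VALUE -48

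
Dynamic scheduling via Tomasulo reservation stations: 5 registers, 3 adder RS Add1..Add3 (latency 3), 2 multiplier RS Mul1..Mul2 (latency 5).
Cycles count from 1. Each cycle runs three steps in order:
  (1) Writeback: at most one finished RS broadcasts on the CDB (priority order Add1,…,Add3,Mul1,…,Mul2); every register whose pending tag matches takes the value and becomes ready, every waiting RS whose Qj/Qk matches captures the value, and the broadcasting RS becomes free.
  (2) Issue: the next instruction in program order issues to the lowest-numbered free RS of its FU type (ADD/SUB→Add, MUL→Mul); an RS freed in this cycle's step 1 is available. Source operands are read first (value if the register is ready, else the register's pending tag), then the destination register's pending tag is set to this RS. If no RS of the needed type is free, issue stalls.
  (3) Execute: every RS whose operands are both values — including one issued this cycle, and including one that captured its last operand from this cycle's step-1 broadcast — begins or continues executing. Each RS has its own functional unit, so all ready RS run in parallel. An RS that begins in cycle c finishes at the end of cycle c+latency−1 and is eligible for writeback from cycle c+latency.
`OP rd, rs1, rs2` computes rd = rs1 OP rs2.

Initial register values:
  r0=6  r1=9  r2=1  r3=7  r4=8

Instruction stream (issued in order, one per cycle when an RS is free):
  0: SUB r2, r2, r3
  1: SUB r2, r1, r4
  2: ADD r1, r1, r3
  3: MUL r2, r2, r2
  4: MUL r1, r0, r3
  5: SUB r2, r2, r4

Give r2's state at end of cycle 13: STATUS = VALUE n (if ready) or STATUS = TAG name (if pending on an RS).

cycle 1: issue SUB r2<-Add1 // r0:6,r1:9,r2:Add1,r3:7,r4:8
cycle 2: issue SUB r2<-Add2 // r0:6,r1:9,r2:Add2,r3:7,r4:8
cycle 3: issue ADD r1<-Add3 // r0:6,r1:Add3,r2:Add2,r3:7,r4:8
cycle 4: CDB Add1=-6; issue MUL r2<-Mul1 // r0:6,r1:Add3,r2:Mul1,r3:7,r4:8
cycle 5: CDB Add2=1; issue MUL r1<-Mul2 // r0:6,r1:Mul2,r2:Mul1,r3:7,r4:8
cycle 6: CDB Add3=16; issue SUB r2<-Add1 // r0:6,r1:Mul2,r2:Add1,r3:7,r4:8
cycle 7: - // r0:6,r1:Mul2,r2:Add1,r3:7,r4:8
cycle 8: - // r0:6,r1:Mul2,r2:Add1,r3:7,r4:8
cycle 9: - // r0:6,r1:Mul2,r2:Add1,r3:7,r4:8
cycle 10: CDB Mul1=1 // r0:6,r1:Mul2,r2:Add1,r3:7,r4:8
cycle 11: CDB Mul2=42 // r0:6,r1:42,r2:Add1,r3:7,r4:8
cycle 12: - // r0:6,r1:42,r2:Add1,r3:7,r4:8
cycle 13: CDB Add1=-7 // r0:6,r1:42,r2:-7,r3:7,r4:8

STATUS = VALUE -7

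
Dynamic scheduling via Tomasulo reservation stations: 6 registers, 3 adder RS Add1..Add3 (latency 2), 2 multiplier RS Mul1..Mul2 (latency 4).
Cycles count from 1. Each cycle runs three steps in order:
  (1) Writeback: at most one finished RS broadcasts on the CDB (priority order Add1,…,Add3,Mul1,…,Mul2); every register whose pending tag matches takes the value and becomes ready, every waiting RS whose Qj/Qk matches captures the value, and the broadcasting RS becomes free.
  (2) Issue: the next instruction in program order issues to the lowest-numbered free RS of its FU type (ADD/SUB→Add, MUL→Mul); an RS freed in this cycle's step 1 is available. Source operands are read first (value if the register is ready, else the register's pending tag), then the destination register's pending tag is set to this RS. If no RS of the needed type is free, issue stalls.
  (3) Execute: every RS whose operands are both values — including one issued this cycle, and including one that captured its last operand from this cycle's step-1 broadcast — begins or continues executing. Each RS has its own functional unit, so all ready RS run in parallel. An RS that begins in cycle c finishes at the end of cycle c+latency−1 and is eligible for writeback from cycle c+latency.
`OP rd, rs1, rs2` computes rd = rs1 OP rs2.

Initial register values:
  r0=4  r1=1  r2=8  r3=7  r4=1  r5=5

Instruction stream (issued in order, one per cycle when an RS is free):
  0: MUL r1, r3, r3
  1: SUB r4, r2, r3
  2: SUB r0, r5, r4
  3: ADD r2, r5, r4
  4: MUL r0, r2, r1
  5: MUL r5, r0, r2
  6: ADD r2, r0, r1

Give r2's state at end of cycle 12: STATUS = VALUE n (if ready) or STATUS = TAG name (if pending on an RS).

  c1: issue MUL r1<-Mul1  regs: r0:4,r1:Mul1,r2:8,r3:7,r4:1,r5:5
  c2: issue SUB r4<-Add1  regs: r0:4,r1:Mul1,r2:8,r3:7,r4:Add1,r5:5
  c3: issue SUB r0<-Add2  regs: r0:Add2,r1:Mul1,r2:8,r3:7,r4:Add1,r5:5
  c4: CDB Add1=1; issue ADD r2<-Add1  regs: r0:Add2,r1:Mul1,r2:Add1,r3:7,r4:1,r5:5
  c5: CDB Mul1=49; issue MUL r0<-Mul1  regs: r0:Mul1,r1:49,r2:Add1,r3:7,r4:1,r5:5
  c6: CDB Add1=6; issue MUL r5<-Mul2  regs: r0:Mul1,r1:49,r2:6,r3:7,r4:1,r5:Mul2
  c7: CDB Add2=4; issue ADD r2<-Add1  regs: r0:Mul1,r1:49,r2:Add1,r3:7,r4:1,r5:Mul2
  c8: -  regs: r0:Mul1,r1:49,r2:Add1,r3:7,r4:1,r5:Mul2
  c9: -  regs: r0:Mul1,r1:49,r2:Add1,r3:7,r4:1,r5:Mul2
  c10: CDB Mul1=294  regs: r0:294,r1:49,r2:Add1,r3:7,r4:1,r5:Mul2
  c11: -  regs: r0:294,r1:49,r2:Add1,r3:7,r4:1,r5:Mul2
  c12: CDB Add1=343  regs: r0:294,r1:49,r2:343,r3:7,r4:1,r5:Mul2

STATUS = VALUE 343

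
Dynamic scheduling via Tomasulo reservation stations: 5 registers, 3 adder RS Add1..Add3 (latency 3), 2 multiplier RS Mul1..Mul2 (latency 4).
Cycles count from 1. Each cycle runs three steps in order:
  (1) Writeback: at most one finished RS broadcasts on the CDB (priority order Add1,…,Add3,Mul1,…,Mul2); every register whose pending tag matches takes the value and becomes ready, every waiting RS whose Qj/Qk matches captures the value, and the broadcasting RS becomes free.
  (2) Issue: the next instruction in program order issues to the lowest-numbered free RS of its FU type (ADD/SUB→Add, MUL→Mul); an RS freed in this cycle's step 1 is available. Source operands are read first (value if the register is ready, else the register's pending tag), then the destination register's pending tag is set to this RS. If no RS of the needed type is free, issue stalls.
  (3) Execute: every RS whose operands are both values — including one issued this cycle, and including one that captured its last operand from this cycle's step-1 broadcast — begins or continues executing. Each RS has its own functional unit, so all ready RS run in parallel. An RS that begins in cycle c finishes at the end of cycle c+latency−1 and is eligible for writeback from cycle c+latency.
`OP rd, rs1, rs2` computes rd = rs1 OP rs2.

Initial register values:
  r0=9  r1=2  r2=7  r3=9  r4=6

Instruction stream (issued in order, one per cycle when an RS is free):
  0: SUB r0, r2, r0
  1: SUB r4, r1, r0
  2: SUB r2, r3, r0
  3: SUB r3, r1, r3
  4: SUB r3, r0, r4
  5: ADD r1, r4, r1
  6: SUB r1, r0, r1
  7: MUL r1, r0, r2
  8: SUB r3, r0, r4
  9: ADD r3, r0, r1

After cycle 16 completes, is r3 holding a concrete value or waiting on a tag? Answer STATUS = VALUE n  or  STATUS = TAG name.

c1: issue SUB r0<-Add1 | r0:Add1,r1:2,r2:7,r3:9,r4:6
c2: issue SUB r4<-Add2 | r0:Add1,r1:2,r2:7,r3:9,r4:Add2
c3: issue SUB r2<-Add3 | r0:Add1,r1:2,r2:Add3,r3:9,r4:Add2
c4: CDB Add1=-2; issue SUB r3<-Add1 | r0:-2,r1:2,r2:Add3,r3:Add1,r4:Add2
c5: stall | r0:-2,r1:2,r2:Add3,r3:Add1,r4:Add2
c6: stall | r0:-2,r1:2,r2:Add3,r3:Add1,r4:Add2
c7: CDB Add1=-7; issue SUB r3<-Add1 | r0:-2,r1:2,r2:Add3,r3:Add1,r4:Add2
c8: CDB Add2=4; issue ADD r1<-Add2 | r0:-2,r1:Add2,r2:Add3,r3:Add1,r4:4
c9: CDB Add3=11; issue SUB r1<-Add3 | r0:-2,r1:Add3,r2:11,r3:Add1,r4:4
c10: issue MUL r1<-Mul1 | r0:-2,r1:Mul1,r2:11,r3:Add1,r4:4
c11: CDB Add1=-6; issue SUB r3<-Add1 | r0:-2,r1:Mul1,r2:11,r3:Add1,r4:4
c12: CDB Add2=6; issue ADD r3<-Add2 | r0:-2,r1:Mul1,r2:11,r3:Add2,r4:4
c13: - | r0:-2,r1:Mul1,r2:11,r3:Add2,r4:4
c14: CDB Add1=-6 | r0:-2,r1:Mul1,r2:11,r3:Add2,r4:4
c15: CDB Add3=-8 | r0:-2,r1:Mul1,r2:11,r3:Add2,r4:4
c16: CDB Mul1=-22 | r0:-2,r1:-22,r2:11,r3:Add2,r4:4

STATUS = TAG Add2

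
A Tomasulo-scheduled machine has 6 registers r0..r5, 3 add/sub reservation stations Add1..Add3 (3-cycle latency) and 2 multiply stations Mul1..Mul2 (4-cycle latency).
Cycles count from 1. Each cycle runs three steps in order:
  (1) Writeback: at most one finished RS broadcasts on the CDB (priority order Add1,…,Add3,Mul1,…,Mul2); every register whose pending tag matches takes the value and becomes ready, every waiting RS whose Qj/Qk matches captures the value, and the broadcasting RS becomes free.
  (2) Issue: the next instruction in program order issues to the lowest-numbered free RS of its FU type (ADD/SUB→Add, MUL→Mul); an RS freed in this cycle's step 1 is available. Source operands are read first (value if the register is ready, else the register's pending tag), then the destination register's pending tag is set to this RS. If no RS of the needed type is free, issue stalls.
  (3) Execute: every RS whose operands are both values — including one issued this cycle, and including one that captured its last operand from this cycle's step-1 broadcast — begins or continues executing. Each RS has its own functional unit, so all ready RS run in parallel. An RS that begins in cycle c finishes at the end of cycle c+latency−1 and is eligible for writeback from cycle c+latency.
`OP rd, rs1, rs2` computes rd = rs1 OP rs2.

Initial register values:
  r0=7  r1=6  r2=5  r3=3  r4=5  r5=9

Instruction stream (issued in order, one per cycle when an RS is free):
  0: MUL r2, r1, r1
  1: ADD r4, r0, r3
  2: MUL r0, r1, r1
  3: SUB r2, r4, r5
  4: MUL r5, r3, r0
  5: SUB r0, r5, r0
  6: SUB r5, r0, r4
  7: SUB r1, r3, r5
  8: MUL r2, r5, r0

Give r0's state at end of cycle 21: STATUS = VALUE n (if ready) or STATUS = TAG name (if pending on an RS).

c1: issue MUL r2<-Mul1 | r0:7,r1:6,r2:Mul1,r3:3,r4:5,r5:9
c2: issue ADD r4<-Add1 | r0:7,r1:6,r2:Mul1,r3:3,r4:Add1,r5:9
c3: issue MUL r0<-Mul2 | r0:Mul2,r1:6,r2:Mul1,r3:3,r4:Add1,r5:9
c4: issue SUB r2<-Add2 | r0:Mul2,r1:6,r2:Add2,r3:3,r4:Add1,r5:9
c5: CDB Add1=10; stall | r0:Mul2,r1:6,r2:Add2,r3:3,r4:10,r5:9
c6: CDB Mul1=36; issue MUL r5<-Mul1 | r0:Mul2,r1:6,r2:Add2,r3:3,r4:10,r5:Mul1
c7: CDB Mul2=36; issue SUB r0<-Add1 | r0:Add1,r1:6,r2:Add2,r3:3,r4:10,r5:Mul1
c8: CDB Add2=1; issue SUB r5<-Add2 | r0:Add1,r1:6,r2:1,r3:3,r4:10,r5:Add2
c9: issue SUB r1<-Add3 | r0:Add1,r1:Add3,r2:1,r3:3,r4:10,r5:Add2
c10: issue MUL r2<-Mul2 | r0:Add1,r1:Add3,r2:Mul2,r3:3,r4:10,r5:Add2
c11: CDB Mul1=108 | r0:Add1,r1:Add3,r2:Mul2,r3:3,r4:10,r5:Add2
c12: - | r0:Add1,r1:Add3,r2:Mul2,r3:3,r4:10,r5:Add2
c13: - | r0:Add1,r1:Add3,r2:Mul2,r3:3,r4:10,r5:Add2
c14: CDB Add1=72 | r0:72,r1:Add3,r2:Mul2,r3:3,r4:10,r5:Add2
c15: - | r0:72,r1:Add3,r2:Mul2,r3:3,r4:10,r5:Add2
c16: - | r0:72,r1:Add3,r2:Mul2,r3:3,r4:10,r5:Add2
c17: CDB Add2=62 | r0:72,r1:Add3,r2:Mul2,r3:3,r4:10,r5:62
c18: - | r0:72,r1:Add3,r2:Mul2,r3:3,r4:10,r5:62
c19: - | r0:72,r1:Add3,r2:Mul2,r3:3,r4:10,r5:62
c20: CDB Add3=-59 | r0:72,r1:-59,r2:Mul2,r3:3,r4:10,r5:62
c21: CDB Mul2=4464 | r0:72,r1:-59,r2:4464,r3:3,r4:10,r5:62

STATUS = VALUE 72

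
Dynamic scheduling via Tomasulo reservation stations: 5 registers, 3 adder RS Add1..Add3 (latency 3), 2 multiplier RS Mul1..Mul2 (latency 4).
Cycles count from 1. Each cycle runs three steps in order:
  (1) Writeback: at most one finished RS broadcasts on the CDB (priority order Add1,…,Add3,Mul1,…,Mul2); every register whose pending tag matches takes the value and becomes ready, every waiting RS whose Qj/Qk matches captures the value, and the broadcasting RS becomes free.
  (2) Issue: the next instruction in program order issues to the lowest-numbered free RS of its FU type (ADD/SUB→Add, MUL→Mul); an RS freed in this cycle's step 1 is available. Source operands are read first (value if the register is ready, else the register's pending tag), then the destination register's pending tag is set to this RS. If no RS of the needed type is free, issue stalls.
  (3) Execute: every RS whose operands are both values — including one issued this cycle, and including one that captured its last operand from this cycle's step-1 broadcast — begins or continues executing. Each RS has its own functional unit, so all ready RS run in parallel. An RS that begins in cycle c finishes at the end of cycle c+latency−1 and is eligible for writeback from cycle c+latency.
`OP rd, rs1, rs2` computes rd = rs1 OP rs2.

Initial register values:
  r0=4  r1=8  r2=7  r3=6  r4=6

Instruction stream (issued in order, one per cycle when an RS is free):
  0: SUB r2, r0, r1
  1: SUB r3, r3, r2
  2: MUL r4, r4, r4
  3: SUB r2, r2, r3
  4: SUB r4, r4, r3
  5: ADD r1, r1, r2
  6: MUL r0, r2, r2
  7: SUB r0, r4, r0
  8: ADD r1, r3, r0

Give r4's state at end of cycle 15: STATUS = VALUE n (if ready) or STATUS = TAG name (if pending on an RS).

STATUS = VALUE 26

cycle 1: issue SUB r2<-Add1 // r0:4,r1:8,r2:Add1,r3:6,r4:6
cycle 2: issue SUB r3<-Add2 // r0:4,r1:8,r2:Add1,r3:Add2,r4:6
cycle 3: issue MUL r4<-Mul1 // r0:4,r1:8,r2:Add1,r3:Add2,r4:Mul1
cycle 4: CDB Add1=-4; issue SUB r2<-Add1 // r0:4,r1:8,r2:Add1,r3:Add2,r4:Mul1
cycle 5: issue SUB r4<-Add3 // r0:4,r1:8,r2:Add1,r3:Add2,r4:Add3
cycle 6: stall // r0:4,r1:8,r2:Add1,r3:Add2,r4:Add3
cycle 7: CDB Add2=10; issue ADD r1<-Add2 // r0:4,r1:Add2,r2:Add1,r3:10,r4:Add3
cycle 8: CDB Mul1=36; issue MUL r0<-Mul1 // r0:Mul1,r1:Add2,r2:Add1,r3:10,r4:Add3
cycle 9: stall // r0:Mul1,r1:Add2,r2:Add1,r3:10,r4:Add3
cycle 10: CDB Add1=-14; issue SUB r0<-Add1 // r0:Add1,r1:Add2,r2:-14,r3:10,r4:Add3
cycle 11: CDB Add3=26; issue ADD r1<-Add3 // r0:Add1,r1:Add3,r2:-14,r3:10,r4:26
cycle 12: - // r0:Add1,r1:Add3,r2:-14,r3:10,r4:26
cycle 13: CDB Add2=-6 // r0:Add1,r1:Add3,r2:-14,r3:10,r4:26
cycle 14: CDB Mul1=196 // r0:Add1,r1:Add3,r2:-14,r3:10,r4:26
cycle 15: - // r0:Add1,r1:Add3,r2:-14,r3:10,r4:26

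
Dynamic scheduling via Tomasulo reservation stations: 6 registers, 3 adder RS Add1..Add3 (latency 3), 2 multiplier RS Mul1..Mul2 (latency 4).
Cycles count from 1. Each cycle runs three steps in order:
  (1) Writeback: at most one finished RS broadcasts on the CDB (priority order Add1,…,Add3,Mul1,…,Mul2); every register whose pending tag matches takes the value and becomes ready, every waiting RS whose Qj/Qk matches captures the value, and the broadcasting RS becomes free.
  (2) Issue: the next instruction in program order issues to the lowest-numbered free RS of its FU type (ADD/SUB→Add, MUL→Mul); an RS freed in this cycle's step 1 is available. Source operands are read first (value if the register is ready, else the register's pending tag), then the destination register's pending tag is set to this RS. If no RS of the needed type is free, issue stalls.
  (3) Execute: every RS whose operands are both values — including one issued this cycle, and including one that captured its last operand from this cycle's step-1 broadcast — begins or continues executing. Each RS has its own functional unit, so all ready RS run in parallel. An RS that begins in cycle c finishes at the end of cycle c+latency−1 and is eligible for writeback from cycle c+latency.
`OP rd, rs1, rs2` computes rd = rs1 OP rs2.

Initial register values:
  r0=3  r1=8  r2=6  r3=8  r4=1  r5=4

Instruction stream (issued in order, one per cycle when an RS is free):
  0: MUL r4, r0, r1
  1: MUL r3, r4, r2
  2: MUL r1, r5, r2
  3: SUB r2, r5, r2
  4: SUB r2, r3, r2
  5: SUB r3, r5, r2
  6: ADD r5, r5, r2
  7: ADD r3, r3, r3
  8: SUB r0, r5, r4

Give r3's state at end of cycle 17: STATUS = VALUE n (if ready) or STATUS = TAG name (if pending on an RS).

STATUS = TAG Add2

cycle 1: issue MUL r4<-Mul1 // r0:3,r1:8,r2:6,r3:8,r4:Mul1,r5:4
cycle 2: issue MUL r3<-Mul2 // r0:3,r1:8,r2:6,r3:Mul2,r4:Mul1,r5:4
cycle 3: stall // r0:3,r1:8,r2:6,r3:Mul2,r4:Mul1,r5:4
cycle 4: stall // r0:3,r1:8,r2:6,r3:Mul2,r4:Mul1,r5:4
cycle 5: CDB Mul1=24; issue MUL r1<-Mul1 // r0:3,r1:Mul1,r2:6,r3:Mul2,r4:24,r5:4
cycle 6: issue SUB r2<-Add1 // r0:3,r1:Mul1,r2:Add1,r3:Mul2,r4:24,r5:4
cycle 7: issue SUB r2<-Add2 // r0:3,r1:Mul1,r2:Add2,r3:Mul2,r4:24,r5:4
cycle 8: issue SUB r3<-Add3 // r0:3,r1:Mul1,r2:Add2,r3:Add3,r4:24,r5:4
cycle 9: CDB Add1=-2; issue ADD r5<-Add1 // r0:3,r1:Mul1,r2:Add2,r3:Add3,r4:24,r5:Add1
cycle 10: CDB Mul1=24; stall // r0:3,r1:24,r2:Add2,r3:Add3,r4:24,r5:Add1
cycle 11: CDB Mul2=144; stall // r0:3,r1:24,r2:Add2,r3:Add3,r4:24,r5:Add1
cycle 12: stall // r0:3,r1:24,r2:Add2,r3:Add3,r4:24,r5:Add1
cycle 13: stall // r0:3,r1:24,r2:Add2,r3:Add3,r4:24,r5:Add1
cycle 14: CDB Add2=146; issue ADD r3<-Add2 // r0:3,r1:24,r2:146,r3:Add2,r4:24,r5:Add1
cycle 15: stall // r0:3,r1:24,r2:146,r3:Add2,r4:24,r5:Add1
cycle 16: stall // r0:3,r1:24,r2:146,r3:Add2,r4:24,r5:Add1
cycle 17: CDB Add1=150; issue SUB r0<-Add1 // r0:Add1,r1:24,r2:146,r3:Add2,r4:24,r5:150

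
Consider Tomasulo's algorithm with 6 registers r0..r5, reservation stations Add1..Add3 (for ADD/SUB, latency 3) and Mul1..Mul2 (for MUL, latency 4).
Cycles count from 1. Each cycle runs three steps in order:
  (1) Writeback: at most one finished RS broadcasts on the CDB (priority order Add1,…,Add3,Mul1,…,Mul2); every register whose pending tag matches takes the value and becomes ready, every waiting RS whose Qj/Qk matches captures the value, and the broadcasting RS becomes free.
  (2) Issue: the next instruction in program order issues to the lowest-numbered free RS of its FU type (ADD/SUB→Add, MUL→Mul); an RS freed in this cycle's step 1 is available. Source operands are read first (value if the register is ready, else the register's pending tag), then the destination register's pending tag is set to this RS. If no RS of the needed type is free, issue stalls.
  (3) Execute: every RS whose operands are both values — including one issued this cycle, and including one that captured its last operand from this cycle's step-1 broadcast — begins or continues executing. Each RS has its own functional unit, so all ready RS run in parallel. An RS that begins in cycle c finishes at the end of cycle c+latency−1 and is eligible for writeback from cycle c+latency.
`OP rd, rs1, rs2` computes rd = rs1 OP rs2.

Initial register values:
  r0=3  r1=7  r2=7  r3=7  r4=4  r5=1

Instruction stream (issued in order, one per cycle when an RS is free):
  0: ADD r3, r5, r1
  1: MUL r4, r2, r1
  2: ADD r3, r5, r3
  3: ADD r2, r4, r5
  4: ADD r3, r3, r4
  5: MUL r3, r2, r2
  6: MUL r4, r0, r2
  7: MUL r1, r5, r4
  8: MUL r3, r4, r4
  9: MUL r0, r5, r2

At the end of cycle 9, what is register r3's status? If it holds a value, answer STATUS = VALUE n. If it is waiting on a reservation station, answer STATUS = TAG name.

  c1: issue ADD r3<-Add1  regs: r0:3,r1:7,r2:7,r3:Add1,r4:4,r5:1
  c2: issue MUL r4<-Mul1  regs: r0:3,r1:7,r2:7,r3:Add1,r4:Mul1,r5:1
  c3: issue ADD r3<-Add2  regs: r0:3,r1:7,r2:7,r3:Add2,r4:Mul1,r5:1
  c4: CDB Add1=8; issue ADD r2<-Add1  regs: r0:3,r1:7,r2:Add1,r3:Add2,r4:Mul1,r5:1
  c5: issue ADD r3<-Add3  regs: r0:3,r1:7,r2:Add1,r3:Add3,r4:Mul1,r5:1
  c6: CDB Mul1=49; issue MUL r3<-Mul1  regs: r0:3,r1:7,r2:Add1,r3:Mul1,r4:49,r5:1
  c7: CDB Add2=9; issue MUL r4<-Mul2  regs: r0:3,r1:7,r2:Add1,r3:Mul1,r4:Mul2,r5:1
  c8: stall  regs: r0:3,r1:7,r2:Add1,r3:Mul1,r4:Mul2,r5:1
  c9: CDB Add1=50; stall  regs: r0:3,r1:7,r2:50,r3:Mul1,r4:Mul2,r5:1

STATUS = TAG Mul1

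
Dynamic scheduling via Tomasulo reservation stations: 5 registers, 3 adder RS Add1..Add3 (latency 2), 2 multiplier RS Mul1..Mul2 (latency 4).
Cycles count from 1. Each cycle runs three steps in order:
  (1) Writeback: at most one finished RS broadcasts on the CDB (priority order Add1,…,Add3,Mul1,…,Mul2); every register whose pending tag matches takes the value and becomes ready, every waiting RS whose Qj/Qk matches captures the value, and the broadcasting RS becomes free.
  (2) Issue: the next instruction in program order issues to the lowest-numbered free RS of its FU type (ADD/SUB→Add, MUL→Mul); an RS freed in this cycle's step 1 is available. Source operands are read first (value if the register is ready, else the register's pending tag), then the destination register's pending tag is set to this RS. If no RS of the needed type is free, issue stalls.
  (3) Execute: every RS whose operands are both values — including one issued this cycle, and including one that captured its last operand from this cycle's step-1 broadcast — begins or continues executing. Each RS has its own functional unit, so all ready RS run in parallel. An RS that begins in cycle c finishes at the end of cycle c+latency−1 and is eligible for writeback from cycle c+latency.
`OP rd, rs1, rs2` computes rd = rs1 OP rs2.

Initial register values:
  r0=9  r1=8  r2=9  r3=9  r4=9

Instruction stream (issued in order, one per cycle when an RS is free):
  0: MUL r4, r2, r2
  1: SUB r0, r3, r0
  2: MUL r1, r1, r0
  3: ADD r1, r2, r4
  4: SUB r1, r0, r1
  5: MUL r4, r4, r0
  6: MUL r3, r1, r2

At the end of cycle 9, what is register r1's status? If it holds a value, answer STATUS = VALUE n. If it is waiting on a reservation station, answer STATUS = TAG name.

c1: issue MUL r4<-Mul1 | r0:9,r1:8,r2:9,r3:9,r4:Mul1
c2: issue SUB r0<-Add1 | r0:Add1,r1:8,r2:9,r3:9,r4:Mul1
c3: issue MUL r1<-Mul2 | r0:Add1,r1:Mul2,r2:9,r3:9,r4:Mul1
c4: CDB Add1=0; issue ADD r1<-Add1 | r0:0,r1:Add1,r2:9,r3:9,r4:Mul1
c5: CDB Mul1=81; issue SUB r1<-Add2 | r0:0,r1:Add2,r2:9,r3:9,r4:81
c6: issue MUL r4<-Mul1 | r0:0,r1:Add2,r2:9,r3:9,r4:Mul1
c7: CDB Add1=90; stall | r0:0,r1:Add2,r2:9,r3:9,r4:Mul1
c8: CDB Mul2=0; issue MUL r3<-Mul2 | r0:0,r1:Add2,r2:9,r3:Mul2,r4:Mul1
c9: CDB Add2=-90 | r0:0,r1:-90,r2:9,r3:Mul2,r4:Mul1

STATUS = VALUE -90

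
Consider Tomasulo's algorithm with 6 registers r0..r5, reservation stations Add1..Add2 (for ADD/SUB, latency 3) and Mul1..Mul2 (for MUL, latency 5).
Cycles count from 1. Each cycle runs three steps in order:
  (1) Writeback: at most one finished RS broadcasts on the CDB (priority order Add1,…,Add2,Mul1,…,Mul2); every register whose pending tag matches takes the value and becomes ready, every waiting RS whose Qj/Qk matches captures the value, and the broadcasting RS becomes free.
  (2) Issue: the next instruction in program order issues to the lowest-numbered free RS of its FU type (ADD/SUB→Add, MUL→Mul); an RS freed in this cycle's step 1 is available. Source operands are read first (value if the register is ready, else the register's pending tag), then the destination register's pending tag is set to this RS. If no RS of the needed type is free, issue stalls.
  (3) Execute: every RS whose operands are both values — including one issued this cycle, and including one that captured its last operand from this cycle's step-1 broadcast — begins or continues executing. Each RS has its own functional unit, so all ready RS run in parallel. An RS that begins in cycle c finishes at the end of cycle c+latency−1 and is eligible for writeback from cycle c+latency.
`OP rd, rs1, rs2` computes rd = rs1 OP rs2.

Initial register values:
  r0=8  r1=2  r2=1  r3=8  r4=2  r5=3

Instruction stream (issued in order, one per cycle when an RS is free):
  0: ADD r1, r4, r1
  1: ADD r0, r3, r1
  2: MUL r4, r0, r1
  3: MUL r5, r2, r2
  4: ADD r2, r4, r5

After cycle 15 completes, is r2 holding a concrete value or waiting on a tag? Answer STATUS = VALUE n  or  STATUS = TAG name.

  c1: issue ADD r1<-Add1  regs: r0:8,r1:Add1,r2:1,r3:8,r4:2,r5:3
  c2: issue ADD r0<-Add2  regs: r0:Add2,r1:Add1,r2:1,r3:8,r4:2,r5:3
  c3: issue MUL r4<-Mul1  regs: r0:Add2,r1:Add1,r2:1,r3:8,r4:Mul1,r5:3
  c4: CDB Add1=4; issue MUL r5<-Mul2  regs: r0:Add2,r1:4,r2:1,r3:8,r4:Mul1,r5:Mul2
  c5: issue ADD r2<-Add1  regs: r0:Add2,r1:4,r2:Add1,r3:8,r4:Mul1,r5:Mul2
  c6: -  regs: r0:Add2,r1:4,r2:Add1,r3:8,r4:Mul1,r5:Mul2
  c7: CDB Add2=12  regs: r0:12,r1:4,r2:Add1,r3:8,r4:Mul1,r5:Mul2
  c8: -  regs: r0:12,r1:4,r2:Add1,r3:8,r4:Mul1,r5:Mul2
  c9: CDB Mul2=1  regs: r0:12,r1:4,r2:Add1,r3:8,r4:Mul1,r5:1
  c10: -  regs: r0:12,r1:4,r2:Add1,r3:8,r4:Mul1,r5:1
  c11: -  regs: r0:12,r1:4,r2:Add1,r3:8,r4:Mul1,r5:1
  c12: CDB Mul1=48  regs: r0:12,r1:4,r2:Add1,r3:8,r4:48,r5:1
  c13: -  regs: r0:12,r1:4,r2:Add1,r3:8,r4:48,r5:1
  c14: -  regs: r0:12,r1:4,r2:Add1,r3:8,r4:48,r5:1
  c15: CDB Add1=49  regs: r0:12,r1:4,r2:49,r3:8,r4:48,r5:1

STATUS = VALUE 49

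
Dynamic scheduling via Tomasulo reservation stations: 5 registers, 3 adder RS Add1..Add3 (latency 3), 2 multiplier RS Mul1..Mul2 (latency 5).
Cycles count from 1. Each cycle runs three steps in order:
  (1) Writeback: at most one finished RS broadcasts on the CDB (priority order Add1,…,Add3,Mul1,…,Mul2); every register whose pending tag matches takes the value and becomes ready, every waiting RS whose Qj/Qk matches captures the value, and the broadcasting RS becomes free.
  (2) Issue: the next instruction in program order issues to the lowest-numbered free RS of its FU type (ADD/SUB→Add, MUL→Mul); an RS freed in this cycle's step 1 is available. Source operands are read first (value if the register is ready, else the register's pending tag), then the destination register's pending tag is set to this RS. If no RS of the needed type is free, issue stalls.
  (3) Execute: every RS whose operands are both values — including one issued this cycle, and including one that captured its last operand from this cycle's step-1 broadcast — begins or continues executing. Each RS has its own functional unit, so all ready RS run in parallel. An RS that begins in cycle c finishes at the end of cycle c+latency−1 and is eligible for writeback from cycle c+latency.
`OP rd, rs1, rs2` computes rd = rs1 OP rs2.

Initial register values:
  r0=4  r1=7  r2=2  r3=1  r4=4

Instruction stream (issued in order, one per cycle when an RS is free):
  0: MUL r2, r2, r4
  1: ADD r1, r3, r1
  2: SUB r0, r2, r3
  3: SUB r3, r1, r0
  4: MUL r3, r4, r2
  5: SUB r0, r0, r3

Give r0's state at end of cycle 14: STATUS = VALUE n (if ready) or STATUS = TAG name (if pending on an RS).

STATUS = VALUE -25

  c1: issue MUL r2<-Mul1  regs: r0:4,r1:7,r2:Mul1,r3:1,r4:4
  c2: issue ADD r1<-Add1  regs: r0:4,r1:Add1,r2:Mul1,r3:1,r4:4
  c3: issue SUB r0<-Add2  regs: r0:Add2,r1:Add1,r2:Mul1,r3:1,r4:4
  c4: issue SUB r3<-Add3  regs: r0:Add2,r1:Add1,r2:Mul1,r3:Add3,r4:4
  c5: CDB Add1=8; issue MUL r3<-Mul2  regs: r0:Add2,r1:8,r2:Mul1,r3:Mul2,r4:4
  c6: CDB Mul1=8; issue SUB r0<-Add1  regs: r0:Add1,r1:8,r2:8,r3:Mul2,r4:4
  c7: -  regs: r0:Add1,r1:8,r2:8,r3:Mul2,r4:4
  c8: -  regs: r0:Add1,r1:8,r2:8,r3:Mul2,r4:4
  c9: CDB Add2=7  regs: r0:Add1,r1:8,r2:8,r3:Mul2,r4:4
  c10: -  regs: r0:Add1,r1:8,r2:8,r3:Mul2,r4:4
  c11: CDB Mul2=32  regs: r0:Add1,r1:8,r2:8,r3:32,r4:4
  c12: CDB Add3=1  regs: r0:Add1,r1:8,r2:8,r3:32,r4:4
  c13: -  regs: r0:Add1,r1:8,r2:8,r3:32,r4:4
  c14: CDB Add1=-25  regs: r0:-25,r1:8,r2:8,r3:32,r4:4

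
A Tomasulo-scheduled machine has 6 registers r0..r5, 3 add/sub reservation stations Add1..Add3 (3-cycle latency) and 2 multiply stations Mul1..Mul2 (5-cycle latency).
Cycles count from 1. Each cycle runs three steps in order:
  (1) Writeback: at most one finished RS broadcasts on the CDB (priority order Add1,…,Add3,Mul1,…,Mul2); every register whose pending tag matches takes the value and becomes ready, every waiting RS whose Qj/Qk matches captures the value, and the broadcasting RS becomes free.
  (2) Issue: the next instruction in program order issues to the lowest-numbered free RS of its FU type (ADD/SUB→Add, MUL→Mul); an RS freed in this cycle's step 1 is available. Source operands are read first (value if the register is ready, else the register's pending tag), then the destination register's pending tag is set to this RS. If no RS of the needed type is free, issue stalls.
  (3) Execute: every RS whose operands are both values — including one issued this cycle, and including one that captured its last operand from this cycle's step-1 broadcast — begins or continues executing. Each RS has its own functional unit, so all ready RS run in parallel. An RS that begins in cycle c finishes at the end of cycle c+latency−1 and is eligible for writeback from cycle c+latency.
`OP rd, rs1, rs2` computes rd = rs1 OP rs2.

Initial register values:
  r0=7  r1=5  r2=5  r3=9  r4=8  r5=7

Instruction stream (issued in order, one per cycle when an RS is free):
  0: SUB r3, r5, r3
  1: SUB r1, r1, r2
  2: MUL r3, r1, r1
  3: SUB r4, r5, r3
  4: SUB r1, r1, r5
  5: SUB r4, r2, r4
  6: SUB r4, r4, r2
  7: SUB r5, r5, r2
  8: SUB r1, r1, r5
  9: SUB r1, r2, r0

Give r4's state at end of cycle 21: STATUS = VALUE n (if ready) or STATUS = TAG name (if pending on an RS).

cycle 1: issue SUB r3<-Add1 // r0:7,r1:5,r2:5,r3:Add1,r4:8,r5:7
cycle 2: issue SUB r1<-Add2 // r0:7,r1:Add2,r2:5,r3:Add1,r4:8,r5:7
cycle 3: issue MUL r3<-Mul1 // r0:7,r1:Add2,r2:5,r3:Mul1,r4:8,r5:7
cycle 4: CDB Add1=-2; issue SUB r4<-Add1 // r0:7,r1:Add2,r2:5,r3:Mul1,r4:Add1,r5:7
cycle 5: CDB Add2=0; issue SUB r1<-Add2 // r0:7,r1:Add2,r2:5,r3:Mul1,r4:Add1,r5:7
cycle 6: issue SUB r4<-Add3 // r0:7,r1:Add2,r2:5,r3:Mul1,r4:Add3,r5:7
cycle 7: stall // r0:7,r1:Add2,r2:5,r3:Mul1,r4:Add3,r5:7
cycle 8: CDB Add2=-7; issue SUB r4<-Add2 // r0:7,r1:-7,r2:5,r3:Mul1,r4:Add2,r5:7
cycle 9: stall // r0:7,r1:-7,r2:5,r3:Mul1,r4:Add2,r5:7
cycle 10: CDB Mul1=0; stall // r0:7,r1:-7,r2:5,r3:0,r4:Add2,r5:7
cycle 11: stall // r0:7,r1:-7,r2:5,r3:0,r4:Add2,r5:7
cycle 12: stall // r0:7,r1:-7,r2:5,r3:0,r4:Add2,r5:7
cycle 13: CDB Add1=7; issue SUB r5<-Add1 // r0:7,r1:-7,r2:5,r3:0,r4:Add2,r5:Add1
cycle 14: stall // r0:7,r1:-7,r2:5,r3:0,r4:Add2,r5:Add1
cycle 15: stall // r0:7,r1:-7,r2:5,r3:0,r4:Add2,r5:Add1
cycle 16: CDB Add1=2; issue SUB r1<-Add1 // r0:7,r1:Add1,r2:5,r3:0,r4:Add2,r5:2
cycle 17: CDB Add3=-2; issue SUB r1<-Add3 // r0:7,r1:Add3,r2:5,r3:0,r4:Add2,r5:2
cycle 18: - // r0:7,r1:Add3,r2:5,r3:0,r4:Add2,r5:2
cycle 19: CDB Add1=-9 // r0:7,r1:Add3,r2:5,r3:0,r4:Add2,r5:2
cycle 20: CDB Add2=-7 // r0:7,r1:Add3,r2:5,r3:0,r4:-7,r5:2
cycle 21: CDB Add3=-2 // r0:7,r1:-2,r2:5,r3:0,r4:-7,r5:2

STATUS = VALUE -7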